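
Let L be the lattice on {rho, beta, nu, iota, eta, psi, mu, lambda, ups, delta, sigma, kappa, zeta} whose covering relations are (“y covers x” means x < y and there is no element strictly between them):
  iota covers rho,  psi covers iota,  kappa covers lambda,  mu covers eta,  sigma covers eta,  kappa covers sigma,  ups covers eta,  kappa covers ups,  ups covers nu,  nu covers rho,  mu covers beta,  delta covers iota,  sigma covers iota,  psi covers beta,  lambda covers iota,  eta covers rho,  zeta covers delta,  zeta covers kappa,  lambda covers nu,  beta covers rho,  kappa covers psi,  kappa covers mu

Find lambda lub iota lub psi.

kappa

Common upper bounds of {lambda, iota, psi}: kappa, zeta.
The least among these is kappa.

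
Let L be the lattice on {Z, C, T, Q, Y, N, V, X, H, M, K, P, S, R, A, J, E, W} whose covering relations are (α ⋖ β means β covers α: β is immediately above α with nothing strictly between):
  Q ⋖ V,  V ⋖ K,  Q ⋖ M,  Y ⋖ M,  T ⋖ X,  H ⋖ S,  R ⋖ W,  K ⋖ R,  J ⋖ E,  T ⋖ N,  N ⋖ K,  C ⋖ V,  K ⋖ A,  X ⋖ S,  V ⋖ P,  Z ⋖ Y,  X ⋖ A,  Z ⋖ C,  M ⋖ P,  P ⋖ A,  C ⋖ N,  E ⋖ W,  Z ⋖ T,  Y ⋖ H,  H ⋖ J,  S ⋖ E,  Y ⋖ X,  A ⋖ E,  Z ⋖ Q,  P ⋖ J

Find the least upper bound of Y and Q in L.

Common upper bounds of {Y, Q}: A, E, J, M, P, W.
The least among these is M.

M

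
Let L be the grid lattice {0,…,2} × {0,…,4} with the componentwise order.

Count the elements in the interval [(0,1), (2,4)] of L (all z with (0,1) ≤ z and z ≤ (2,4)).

The interval [(0,1), (2,4)] = {(0,1), (0,2), (0,3), (0,4), (1,1), (1,2), (1,3), (1,4), (2,1), (2,2), (2,3), (2,4)}, which has 12 elements.

12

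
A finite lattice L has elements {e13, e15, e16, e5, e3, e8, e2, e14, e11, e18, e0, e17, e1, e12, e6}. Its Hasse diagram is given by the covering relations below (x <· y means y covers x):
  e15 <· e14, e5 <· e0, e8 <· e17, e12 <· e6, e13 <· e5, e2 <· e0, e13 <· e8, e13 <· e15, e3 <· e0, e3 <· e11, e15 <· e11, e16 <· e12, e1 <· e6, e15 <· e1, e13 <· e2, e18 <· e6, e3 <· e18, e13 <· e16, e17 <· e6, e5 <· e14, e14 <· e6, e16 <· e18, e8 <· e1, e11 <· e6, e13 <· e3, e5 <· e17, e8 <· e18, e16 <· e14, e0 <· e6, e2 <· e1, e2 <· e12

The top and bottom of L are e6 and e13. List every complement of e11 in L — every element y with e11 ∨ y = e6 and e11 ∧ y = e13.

e12, e16, e17, e2, e5, e8

Need y with e11 ∨ y = e6 and e11 ∧ y = e13.
Checking each element gives: e12, e16, e17, e2, e5, e8.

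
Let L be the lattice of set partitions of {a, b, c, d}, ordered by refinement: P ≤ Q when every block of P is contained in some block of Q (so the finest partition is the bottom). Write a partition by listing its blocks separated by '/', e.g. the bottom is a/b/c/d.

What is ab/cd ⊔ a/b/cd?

ab/cd

The join of ab/cd and a/b/cd merges any blocks that overlap across the partitions, giving ab/cd.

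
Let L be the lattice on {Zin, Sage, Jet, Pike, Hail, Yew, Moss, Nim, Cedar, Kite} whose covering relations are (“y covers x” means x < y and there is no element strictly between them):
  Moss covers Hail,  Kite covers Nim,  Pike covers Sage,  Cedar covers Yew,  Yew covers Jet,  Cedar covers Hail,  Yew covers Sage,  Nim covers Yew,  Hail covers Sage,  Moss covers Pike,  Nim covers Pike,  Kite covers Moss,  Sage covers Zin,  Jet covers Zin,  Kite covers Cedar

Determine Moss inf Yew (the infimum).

Common lower bounds of {Moss, Yew}: Sage, Zin.
The greatest among these is Sage.

Sage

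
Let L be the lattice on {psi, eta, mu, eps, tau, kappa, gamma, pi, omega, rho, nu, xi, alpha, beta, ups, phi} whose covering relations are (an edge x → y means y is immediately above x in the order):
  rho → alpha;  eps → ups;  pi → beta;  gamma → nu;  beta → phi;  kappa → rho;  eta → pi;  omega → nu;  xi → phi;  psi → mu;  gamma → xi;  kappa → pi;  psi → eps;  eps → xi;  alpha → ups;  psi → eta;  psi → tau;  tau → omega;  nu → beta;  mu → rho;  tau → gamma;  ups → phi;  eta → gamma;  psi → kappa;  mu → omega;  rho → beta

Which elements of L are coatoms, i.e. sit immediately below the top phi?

beta, ups, xi

The coatoms are exactly the elements covered by phi: beta, ups, xi.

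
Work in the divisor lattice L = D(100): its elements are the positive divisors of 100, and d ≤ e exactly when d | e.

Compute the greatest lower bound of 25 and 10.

5

Common lower bounds of {25, 10}: 1, 5.
The greatest among these is 5.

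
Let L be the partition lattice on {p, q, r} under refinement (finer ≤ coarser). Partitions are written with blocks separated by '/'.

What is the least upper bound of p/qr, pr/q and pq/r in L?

Common upper bounds of {p/qr, pr/q, pq/r}: pqr.
The least among these is pqr.

pqr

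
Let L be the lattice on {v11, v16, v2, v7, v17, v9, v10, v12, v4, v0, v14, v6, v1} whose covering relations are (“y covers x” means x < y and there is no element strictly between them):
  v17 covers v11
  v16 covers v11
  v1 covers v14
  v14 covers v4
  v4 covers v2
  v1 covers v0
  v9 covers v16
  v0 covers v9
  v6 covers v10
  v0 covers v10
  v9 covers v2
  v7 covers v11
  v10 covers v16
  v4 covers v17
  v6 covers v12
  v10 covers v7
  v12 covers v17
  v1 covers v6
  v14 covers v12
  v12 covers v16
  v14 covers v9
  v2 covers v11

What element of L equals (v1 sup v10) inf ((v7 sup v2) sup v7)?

v1 ∨ v10 = v1
v7 ∨ v2 = v0
v0 ∨ v7 = v0
v1 ∧ v0 = v0

v0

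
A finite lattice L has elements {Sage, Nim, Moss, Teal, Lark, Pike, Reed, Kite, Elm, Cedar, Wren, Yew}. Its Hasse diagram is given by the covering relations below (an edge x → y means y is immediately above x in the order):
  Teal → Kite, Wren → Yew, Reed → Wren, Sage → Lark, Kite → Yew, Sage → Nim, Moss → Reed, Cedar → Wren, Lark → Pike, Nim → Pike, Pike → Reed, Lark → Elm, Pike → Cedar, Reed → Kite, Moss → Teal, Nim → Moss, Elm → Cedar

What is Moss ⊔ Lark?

Common upper bounds of {Moss, Lark}: Kite, Reed, Wren, Yew.
The least among these is Reed.

Reed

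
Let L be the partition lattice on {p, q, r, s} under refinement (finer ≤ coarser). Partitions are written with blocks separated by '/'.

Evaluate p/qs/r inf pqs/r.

p/qs/r ∧ pqs/r = p/qs/r

p/qs/r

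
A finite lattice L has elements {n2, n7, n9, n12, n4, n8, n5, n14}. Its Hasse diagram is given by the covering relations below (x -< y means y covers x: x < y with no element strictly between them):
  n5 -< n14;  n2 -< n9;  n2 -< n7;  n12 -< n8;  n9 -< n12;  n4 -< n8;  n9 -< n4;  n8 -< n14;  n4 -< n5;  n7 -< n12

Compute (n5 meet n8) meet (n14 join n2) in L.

n5 ∧ n8 = n4
n14 ∨ n2 = n14
n4 ∧ n14 = n4

n4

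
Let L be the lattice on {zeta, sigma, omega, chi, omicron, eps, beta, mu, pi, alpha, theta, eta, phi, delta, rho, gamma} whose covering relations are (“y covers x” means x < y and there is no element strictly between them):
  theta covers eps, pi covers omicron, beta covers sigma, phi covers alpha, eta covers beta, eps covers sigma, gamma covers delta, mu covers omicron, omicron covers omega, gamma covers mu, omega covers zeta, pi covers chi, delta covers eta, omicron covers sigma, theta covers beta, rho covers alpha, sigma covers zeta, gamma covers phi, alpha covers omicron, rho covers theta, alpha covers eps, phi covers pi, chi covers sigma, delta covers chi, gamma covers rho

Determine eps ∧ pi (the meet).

sigma

Common lower bounds of {eps, pi}: sigma, zeta.
The greatest among these is sigma.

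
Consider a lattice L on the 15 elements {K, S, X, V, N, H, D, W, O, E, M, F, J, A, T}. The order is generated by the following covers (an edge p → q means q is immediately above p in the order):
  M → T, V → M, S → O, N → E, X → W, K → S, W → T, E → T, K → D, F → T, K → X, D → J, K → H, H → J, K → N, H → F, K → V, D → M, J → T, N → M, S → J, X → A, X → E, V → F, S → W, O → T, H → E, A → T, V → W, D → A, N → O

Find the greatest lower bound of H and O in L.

Common lower bounds of {H, O}: K.
The greatest among these is K.

K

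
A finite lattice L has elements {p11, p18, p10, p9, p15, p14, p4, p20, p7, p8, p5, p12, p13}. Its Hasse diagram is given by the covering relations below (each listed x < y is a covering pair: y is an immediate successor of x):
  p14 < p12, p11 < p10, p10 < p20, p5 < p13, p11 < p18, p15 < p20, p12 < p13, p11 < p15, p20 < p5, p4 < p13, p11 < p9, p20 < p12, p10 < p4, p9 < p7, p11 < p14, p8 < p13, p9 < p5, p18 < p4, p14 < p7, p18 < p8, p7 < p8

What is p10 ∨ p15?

p20

Common upper bounds of {p10, p15}: p12, p13, p20, p5.
The least among these is p20.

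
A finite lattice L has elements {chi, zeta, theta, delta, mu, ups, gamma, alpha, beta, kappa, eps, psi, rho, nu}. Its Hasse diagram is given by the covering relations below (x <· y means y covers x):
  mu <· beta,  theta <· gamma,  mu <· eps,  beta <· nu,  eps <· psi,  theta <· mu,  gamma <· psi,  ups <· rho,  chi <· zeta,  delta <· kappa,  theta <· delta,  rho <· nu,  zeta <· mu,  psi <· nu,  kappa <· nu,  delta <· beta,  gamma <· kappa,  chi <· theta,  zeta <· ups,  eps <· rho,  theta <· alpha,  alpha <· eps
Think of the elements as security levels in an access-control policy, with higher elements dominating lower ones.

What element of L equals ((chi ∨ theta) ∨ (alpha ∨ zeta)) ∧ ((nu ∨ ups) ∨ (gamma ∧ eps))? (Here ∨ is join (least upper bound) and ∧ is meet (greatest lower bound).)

eps

chi ∨ theta = theta
alpha ∨ zeta = eps
theta ∨ eps = eps
nu ∨ ups = nu
gamma ∧ eps = theta
nu ∨ theta = nu
eps ∧ nu = eps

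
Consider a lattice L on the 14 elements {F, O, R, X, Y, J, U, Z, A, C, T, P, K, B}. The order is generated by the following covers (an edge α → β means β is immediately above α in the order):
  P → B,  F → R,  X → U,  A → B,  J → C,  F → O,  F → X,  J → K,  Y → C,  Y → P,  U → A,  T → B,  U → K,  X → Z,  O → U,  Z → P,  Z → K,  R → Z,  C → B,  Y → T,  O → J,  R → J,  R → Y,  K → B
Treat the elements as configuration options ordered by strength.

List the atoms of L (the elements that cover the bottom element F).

O, R, X

The atoms are exactly the elements that cover F: O, R, X.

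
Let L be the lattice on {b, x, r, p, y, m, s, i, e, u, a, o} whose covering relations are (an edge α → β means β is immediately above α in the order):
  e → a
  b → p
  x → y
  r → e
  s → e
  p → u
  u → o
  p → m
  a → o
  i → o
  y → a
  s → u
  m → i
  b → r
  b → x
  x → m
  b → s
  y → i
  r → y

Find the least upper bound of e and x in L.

a

Common upper bounds of {e, x}: a, o.
The least among these is a.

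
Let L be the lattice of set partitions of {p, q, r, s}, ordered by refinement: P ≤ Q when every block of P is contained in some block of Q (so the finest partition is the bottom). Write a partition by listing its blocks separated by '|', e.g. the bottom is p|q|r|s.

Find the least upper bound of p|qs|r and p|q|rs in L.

p|qrs

The join of p|qs|r and p|q|rs merges any blocks that overlap across the partitions, giving p|qrs.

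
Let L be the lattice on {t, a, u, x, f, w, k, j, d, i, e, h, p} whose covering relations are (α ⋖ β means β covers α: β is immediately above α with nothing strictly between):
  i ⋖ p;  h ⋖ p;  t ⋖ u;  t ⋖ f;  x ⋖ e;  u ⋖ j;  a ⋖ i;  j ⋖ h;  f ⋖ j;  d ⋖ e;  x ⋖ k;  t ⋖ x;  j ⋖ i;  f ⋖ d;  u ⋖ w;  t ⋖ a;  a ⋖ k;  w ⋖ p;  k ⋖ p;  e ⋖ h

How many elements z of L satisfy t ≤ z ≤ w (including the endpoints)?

3

The interval [t, w] = {t, u, w}, which has 3 elements.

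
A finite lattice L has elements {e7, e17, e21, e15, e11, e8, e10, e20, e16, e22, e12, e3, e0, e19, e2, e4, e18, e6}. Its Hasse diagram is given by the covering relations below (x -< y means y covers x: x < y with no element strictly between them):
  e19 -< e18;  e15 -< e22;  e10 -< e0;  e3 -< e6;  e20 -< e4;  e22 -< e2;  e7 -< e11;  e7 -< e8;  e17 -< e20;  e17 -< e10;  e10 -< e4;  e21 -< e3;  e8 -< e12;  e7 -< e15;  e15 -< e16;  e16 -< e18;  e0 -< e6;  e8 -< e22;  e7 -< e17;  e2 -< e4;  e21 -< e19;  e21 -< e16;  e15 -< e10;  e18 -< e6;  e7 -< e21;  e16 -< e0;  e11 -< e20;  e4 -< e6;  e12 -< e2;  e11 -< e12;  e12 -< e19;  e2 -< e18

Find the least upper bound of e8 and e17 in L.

e4

Common upper bounds of {e8, e17}: e4, e6.
The least among these is e4.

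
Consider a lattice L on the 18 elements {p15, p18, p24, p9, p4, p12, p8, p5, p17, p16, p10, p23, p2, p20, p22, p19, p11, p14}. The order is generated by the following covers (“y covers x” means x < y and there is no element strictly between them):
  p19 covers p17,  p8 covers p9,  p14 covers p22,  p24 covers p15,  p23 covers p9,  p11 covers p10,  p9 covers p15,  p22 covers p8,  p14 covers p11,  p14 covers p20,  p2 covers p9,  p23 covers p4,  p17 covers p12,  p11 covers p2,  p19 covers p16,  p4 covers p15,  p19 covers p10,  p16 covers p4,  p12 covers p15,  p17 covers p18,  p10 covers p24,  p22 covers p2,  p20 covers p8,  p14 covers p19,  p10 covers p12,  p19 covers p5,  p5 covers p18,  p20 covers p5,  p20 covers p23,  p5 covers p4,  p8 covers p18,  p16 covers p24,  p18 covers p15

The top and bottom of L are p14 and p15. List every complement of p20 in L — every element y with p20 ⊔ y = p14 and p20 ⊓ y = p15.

Need y with p20 ∨ y = p14 and p20 ∧ y = p15.
Checking each element gives: p10, p12, p24.

p10, p12, p24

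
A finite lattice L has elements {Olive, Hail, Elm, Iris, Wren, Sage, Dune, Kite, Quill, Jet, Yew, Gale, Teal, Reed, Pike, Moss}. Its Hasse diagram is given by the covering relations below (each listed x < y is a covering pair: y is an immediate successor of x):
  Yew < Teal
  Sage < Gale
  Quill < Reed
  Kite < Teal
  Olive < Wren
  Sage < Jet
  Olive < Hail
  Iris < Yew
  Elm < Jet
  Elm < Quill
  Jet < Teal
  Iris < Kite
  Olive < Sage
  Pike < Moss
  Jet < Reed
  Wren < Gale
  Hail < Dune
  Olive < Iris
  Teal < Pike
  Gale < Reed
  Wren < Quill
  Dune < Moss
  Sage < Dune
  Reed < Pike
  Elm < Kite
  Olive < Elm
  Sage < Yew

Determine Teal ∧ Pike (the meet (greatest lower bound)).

Teal

Common lower bounds of {Teal, Pike}: Elm, Iris, Jet, Kite, Olive, Sage, Teal, Yew.
The greatest among these is Teal.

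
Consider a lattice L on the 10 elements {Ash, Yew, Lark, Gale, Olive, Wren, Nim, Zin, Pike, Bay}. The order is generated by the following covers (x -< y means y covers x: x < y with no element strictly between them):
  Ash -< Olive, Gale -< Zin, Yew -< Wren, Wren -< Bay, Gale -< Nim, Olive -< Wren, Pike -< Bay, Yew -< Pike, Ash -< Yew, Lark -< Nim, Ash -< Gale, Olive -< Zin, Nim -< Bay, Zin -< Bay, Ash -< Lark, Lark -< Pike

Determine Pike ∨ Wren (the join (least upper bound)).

Bay

Common upper bounds of {Pike, Wren}: Bay.
The least among these is Bay.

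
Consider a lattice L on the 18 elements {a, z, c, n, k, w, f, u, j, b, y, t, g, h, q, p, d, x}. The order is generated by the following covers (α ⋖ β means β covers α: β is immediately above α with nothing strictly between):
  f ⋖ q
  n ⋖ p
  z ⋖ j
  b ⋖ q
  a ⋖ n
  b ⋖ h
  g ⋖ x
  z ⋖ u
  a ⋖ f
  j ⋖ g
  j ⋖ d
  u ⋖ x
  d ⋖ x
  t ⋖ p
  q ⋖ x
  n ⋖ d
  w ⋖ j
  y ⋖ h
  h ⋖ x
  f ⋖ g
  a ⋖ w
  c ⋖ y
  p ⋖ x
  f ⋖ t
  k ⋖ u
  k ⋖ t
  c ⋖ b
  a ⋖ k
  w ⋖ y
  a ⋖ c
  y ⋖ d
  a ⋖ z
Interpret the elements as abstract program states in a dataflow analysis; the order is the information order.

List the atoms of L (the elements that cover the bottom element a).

The atoms are exactly the elements that cover a: c, f, k, n, w, z.

c, f, k, n, w, z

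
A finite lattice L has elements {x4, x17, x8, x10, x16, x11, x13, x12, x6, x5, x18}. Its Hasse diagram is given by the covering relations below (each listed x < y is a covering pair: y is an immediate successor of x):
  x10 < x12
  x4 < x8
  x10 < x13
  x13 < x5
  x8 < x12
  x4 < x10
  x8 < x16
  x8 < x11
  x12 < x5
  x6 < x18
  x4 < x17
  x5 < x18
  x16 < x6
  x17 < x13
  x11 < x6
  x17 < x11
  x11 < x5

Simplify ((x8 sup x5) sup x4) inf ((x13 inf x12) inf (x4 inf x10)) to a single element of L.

x4

x8 ∨ x5 = x5
x5 ∨ x4 = x5
x13 ∧ x12 = x10
x4 ∧ x10 = x4
x10 ∧ x4 = x4
x5 ∧ x4 = x4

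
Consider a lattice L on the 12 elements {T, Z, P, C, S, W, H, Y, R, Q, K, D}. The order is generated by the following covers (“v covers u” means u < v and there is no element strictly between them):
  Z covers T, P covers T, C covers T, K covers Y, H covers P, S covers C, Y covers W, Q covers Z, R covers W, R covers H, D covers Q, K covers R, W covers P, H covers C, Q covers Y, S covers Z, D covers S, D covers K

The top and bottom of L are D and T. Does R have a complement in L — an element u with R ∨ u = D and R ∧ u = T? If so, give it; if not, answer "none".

Z

Need u with R ∨ u = D and R ∧ u = T.
Checking each element gives: Z.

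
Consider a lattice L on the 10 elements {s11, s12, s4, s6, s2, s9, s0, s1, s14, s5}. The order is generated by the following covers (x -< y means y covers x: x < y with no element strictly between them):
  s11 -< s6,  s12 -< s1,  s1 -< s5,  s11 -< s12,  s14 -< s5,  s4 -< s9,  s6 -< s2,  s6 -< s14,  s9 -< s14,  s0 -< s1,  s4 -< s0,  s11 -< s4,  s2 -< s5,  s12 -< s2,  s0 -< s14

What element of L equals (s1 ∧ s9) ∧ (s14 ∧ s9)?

s4

s1 ∧ s9 = s4
s14 ∧ s9 = s9
s4 ∧ s9 = s4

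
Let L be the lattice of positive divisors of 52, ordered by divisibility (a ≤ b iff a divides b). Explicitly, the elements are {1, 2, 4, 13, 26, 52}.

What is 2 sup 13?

In the divisibility order, the join is the least common multiple: lcm(2, 13) = 26.

26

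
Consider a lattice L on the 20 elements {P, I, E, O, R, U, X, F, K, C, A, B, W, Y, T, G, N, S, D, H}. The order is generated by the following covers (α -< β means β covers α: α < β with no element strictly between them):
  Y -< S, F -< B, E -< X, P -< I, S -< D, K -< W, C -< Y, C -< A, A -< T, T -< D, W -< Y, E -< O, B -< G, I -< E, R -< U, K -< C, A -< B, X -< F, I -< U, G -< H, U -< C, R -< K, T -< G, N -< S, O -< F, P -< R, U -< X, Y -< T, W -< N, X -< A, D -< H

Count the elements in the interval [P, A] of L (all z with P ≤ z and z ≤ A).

The interval [P, A] = {A, C, E, I, K, P, R, U, X}, which has 9 elements.

9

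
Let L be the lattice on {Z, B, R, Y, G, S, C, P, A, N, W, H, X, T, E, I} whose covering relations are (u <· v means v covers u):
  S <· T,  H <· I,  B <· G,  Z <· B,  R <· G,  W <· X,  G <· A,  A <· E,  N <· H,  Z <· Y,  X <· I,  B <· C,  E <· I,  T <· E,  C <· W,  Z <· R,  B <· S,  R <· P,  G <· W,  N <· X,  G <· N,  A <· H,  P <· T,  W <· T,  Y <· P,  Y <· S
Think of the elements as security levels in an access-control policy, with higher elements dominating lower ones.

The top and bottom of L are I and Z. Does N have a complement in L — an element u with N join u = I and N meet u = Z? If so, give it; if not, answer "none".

Need u with N ∨ u = I and N ∧ u = Z.
Checking each element gives: Y.

Y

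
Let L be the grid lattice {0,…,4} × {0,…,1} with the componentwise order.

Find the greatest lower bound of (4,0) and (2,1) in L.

(2,0)

Common lower bounds of {(4,0), (2,1)}: (0,0), (1,0), (2,0).
The greatest among these is (2,0).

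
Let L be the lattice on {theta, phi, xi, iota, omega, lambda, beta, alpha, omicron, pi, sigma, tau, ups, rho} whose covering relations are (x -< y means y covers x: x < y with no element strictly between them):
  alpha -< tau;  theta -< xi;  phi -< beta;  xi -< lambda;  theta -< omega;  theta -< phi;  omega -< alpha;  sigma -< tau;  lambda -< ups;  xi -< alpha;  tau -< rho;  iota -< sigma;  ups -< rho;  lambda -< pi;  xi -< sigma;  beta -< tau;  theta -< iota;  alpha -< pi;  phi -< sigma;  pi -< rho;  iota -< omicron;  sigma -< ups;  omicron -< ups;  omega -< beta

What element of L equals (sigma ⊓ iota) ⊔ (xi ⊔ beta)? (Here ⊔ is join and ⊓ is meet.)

sigma ∧ iota = iota
xi ∨ beta = tau
iota ∨ tau = tau

tau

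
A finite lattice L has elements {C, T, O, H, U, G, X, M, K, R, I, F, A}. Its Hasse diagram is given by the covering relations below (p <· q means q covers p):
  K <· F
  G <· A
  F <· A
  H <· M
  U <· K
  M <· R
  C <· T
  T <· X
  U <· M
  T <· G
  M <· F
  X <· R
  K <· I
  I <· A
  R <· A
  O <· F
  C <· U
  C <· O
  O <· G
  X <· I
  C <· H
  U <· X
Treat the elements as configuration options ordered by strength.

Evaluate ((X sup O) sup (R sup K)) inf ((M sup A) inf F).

X ∨ O = A
R ∨ K = A
A ∨ A = A
M ∨ A = A
A ∧ F = F
A ∧ F = F

F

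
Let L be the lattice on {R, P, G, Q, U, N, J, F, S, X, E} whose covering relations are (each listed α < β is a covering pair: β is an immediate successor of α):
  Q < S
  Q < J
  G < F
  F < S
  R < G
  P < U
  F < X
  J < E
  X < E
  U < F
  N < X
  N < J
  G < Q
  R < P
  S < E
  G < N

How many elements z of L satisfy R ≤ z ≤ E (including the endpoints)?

11

The interval [R, E] = {E, F, G, J, N, P, Q, R, S, U, X}, which has 11 elements.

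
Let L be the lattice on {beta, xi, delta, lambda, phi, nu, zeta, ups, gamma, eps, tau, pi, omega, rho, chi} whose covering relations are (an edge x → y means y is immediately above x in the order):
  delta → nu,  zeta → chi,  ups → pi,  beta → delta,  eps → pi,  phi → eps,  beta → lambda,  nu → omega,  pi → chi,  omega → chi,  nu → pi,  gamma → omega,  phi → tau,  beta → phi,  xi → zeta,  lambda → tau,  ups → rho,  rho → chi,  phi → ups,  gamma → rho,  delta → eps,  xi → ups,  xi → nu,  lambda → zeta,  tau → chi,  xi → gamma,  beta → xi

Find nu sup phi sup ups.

pi

Common upper bounds of {nu, phi, ups}: chi, pi.
The least among these is pi.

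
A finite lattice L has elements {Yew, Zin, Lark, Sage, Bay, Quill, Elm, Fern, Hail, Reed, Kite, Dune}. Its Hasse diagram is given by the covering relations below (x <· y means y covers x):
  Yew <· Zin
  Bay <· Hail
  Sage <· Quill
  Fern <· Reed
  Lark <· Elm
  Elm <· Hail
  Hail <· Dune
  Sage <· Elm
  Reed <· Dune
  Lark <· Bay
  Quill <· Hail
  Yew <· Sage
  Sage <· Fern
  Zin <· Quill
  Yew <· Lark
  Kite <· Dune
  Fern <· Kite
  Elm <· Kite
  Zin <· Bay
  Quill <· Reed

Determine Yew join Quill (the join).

Quill

Common upper bounds of {Yew, Quill}: Dune, Hail, Quill, Reed.
The least among these is Quill.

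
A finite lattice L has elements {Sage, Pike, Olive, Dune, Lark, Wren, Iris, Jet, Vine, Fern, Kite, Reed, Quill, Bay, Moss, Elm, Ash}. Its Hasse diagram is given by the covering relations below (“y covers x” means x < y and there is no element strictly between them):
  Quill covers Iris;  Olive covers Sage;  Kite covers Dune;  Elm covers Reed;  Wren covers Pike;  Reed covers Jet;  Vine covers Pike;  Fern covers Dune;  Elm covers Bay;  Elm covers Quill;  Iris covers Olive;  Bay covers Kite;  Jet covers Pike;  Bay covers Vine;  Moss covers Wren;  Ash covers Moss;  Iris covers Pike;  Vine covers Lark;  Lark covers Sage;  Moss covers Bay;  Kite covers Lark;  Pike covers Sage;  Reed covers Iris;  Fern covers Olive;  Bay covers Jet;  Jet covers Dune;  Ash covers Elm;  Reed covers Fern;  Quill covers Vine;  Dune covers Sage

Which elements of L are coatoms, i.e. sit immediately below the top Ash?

The coatoms are exactly the elements covered by Ash: Elm, Moss.

Elm, Moss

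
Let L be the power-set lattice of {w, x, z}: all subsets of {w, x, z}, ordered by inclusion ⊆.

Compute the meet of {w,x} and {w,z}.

{w}

Common lower bounds of {{w,x}, {w,z}}: {w}, ∅.
The greatest among these is {w}.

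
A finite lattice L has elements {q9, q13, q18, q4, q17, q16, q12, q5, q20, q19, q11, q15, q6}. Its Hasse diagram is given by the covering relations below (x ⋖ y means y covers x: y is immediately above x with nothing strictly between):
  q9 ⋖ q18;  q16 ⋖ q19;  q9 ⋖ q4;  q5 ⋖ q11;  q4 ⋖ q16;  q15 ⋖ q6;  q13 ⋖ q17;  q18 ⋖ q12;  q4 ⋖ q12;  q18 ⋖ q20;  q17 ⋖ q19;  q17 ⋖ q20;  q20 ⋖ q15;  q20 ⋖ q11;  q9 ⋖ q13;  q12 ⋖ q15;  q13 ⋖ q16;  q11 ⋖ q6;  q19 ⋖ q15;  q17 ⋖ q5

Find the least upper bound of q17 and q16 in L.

Common upper bounds of {q17, q16}: q15, q19, q6.
The least among these is q19.

q19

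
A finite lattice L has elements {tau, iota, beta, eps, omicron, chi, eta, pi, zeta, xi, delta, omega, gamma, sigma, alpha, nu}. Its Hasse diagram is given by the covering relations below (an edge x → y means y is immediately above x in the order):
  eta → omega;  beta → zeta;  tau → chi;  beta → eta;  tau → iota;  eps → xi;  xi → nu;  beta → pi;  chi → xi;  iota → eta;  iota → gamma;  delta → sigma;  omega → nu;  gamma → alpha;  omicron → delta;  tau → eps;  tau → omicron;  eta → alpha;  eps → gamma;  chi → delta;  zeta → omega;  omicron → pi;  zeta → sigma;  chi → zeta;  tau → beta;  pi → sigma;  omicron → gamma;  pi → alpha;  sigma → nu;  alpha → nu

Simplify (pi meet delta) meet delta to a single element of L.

omicron

pi ∧ delta = omicron
omicron ∧ delta = omicron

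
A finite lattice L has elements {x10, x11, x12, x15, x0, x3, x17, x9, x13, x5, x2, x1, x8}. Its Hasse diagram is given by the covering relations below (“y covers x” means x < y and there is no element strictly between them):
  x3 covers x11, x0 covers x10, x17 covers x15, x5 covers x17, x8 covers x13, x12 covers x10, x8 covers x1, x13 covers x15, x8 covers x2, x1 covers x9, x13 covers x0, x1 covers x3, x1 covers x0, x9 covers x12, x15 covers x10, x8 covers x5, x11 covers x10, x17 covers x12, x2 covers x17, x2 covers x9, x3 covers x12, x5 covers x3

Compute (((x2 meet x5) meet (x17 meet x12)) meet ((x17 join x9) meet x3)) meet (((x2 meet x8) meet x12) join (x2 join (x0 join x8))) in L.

x2 ∧ x5 = x17
x17 ∧ x12 = x12
x17 ∧ x12 = x12
x17 ∨ x9 = x2
x2 ∧ x3 = x12
x12 ∧ x12 = x12
x2 ∧ x8 = x2
x2 ∧ x12 = x12
x0 ∨ x8 = x8
x2 ∨ x8 = x8
x12 ∨ x8 = x8
x12 ∧ x8 = x12

x12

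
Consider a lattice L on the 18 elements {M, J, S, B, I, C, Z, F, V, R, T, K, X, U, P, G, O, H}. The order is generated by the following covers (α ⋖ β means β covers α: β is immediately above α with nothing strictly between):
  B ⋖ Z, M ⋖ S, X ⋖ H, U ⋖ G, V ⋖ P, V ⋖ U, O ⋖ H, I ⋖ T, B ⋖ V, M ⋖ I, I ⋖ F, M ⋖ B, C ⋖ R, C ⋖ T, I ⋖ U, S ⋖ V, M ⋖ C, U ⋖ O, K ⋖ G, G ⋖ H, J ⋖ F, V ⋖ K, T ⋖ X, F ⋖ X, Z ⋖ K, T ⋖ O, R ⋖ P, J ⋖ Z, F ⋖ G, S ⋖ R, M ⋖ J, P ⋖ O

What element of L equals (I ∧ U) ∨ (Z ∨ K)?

G

I ∧ U = I
Z ∨ K = K
I ∨ K = G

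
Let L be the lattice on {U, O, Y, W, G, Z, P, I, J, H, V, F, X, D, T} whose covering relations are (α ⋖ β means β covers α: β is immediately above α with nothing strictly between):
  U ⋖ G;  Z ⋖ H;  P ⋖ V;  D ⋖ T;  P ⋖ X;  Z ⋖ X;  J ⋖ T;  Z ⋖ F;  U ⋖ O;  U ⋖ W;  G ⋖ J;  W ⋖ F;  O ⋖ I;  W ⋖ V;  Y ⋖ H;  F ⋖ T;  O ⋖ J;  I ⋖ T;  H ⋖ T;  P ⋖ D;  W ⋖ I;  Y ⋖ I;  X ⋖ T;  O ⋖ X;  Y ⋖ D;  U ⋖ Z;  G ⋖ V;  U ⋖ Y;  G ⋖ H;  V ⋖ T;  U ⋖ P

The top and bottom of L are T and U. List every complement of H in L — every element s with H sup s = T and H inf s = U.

Need s with H ∨ s = T and H ∧ s = U.
Checking each element gives: O, P, W.

O, P, W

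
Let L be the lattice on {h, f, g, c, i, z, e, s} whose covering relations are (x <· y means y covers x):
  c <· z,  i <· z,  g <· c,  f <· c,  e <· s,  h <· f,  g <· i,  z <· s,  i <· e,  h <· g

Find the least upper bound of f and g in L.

c

Common upper bounds of {f, g}: c, s, z.
The least among these is c.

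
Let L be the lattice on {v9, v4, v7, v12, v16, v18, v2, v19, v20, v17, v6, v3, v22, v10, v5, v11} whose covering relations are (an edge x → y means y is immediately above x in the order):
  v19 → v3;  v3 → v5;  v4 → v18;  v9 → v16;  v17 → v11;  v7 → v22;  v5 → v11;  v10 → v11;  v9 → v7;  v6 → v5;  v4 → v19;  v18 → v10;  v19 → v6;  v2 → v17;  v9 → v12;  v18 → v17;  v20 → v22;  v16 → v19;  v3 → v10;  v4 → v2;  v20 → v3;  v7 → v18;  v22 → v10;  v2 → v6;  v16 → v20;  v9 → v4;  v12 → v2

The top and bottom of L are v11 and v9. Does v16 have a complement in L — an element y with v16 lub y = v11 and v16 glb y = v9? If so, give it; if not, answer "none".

Need y with v16 ∨ y = v11 and v16 ∧ y = v9.
Checking each element gives: v17.

v17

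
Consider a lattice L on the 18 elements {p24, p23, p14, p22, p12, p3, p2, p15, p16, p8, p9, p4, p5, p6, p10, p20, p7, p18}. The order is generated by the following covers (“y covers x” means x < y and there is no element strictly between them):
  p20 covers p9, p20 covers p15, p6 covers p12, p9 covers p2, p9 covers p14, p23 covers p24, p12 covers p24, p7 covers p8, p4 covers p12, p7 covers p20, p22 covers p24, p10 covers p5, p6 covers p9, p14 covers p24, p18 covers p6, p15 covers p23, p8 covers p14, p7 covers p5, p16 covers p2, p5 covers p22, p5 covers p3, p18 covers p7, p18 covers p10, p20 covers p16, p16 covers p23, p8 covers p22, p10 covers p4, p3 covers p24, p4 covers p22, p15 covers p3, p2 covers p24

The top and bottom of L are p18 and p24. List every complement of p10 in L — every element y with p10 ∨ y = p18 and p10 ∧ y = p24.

p14, p16, p2, p23, p9

Need y with p10 ∨ y = p18 and p10 ∧ y = p24.
Checking each element gives: p14, p16, p2, p23, p9.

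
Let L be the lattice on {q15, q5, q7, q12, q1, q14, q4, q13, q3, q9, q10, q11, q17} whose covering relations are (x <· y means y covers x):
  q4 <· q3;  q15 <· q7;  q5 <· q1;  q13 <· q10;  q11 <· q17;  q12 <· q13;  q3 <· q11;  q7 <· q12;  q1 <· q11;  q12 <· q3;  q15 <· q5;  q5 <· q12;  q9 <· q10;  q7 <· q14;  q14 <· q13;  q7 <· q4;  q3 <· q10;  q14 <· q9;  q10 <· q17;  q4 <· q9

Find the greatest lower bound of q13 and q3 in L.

q12

Common lower bounds of {q13, q3}: q12, q15, q5, q7.
The greatest among these is q12.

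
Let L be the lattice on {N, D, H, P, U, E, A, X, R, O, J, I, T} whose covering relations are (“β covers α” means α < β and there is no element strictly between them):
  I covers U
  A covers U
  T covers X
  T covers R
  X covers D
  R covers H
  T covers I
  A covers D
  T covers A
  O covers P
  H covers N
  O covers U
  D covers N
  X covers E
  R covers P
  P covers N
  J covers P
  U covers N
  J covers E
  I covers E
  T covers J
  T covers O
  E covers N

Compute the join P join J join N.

Common upper bounds of {P, J, N}: J, T.
The least among these is J.

J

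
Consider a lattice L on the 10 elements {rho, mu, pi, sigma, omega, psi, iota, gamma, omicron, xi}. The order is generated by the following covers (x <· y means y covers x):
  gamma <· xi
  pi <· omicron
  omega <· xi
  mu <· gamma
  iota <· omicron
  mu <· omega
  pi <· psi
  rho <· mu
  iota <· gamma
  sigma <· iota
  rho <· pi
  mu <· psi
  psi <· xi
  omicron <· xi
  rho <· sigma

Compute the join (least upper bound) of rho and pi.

Common upper bounds of {rho, pi}: omicron, pi, psi, xi.
The least among these is pi.

pi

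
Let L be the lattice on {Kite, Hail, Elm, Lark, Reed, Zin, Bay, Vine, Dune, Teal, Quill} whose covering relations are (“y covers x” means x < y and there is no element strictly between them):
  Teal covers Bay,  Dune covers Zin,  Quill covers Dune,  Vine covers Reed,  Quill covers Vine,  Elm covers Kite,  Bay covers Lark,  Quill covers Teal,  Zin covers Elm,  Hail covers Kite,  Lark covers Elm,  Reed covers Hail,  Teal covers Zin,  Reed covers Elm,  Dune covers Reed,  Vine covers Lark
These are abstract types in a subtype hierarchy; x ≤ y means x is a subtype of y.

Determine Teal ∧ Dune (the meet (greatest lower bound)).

Common lower bounds of {Teal, Dune}: Elm, Kite, Zin.
The greatest among these is Zin.

Zin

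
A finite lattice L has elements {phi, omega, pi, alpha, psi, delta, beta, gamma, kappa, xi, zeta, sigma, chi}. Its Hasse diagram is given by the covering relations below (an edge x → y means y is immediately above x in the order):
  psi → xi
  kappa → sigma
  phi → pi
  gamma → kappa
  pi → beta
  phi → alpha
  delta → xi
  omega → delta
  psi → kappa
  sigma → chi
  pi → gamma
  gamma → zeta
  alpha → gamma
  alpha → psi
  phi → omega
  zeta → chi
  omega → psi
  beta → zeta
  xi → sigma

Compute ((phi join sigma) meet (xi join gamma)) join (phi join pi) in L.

sigma

phi ∨ sigma = sigma
xi ∨ gamma = sigma
sigma ∧ sigma = sigma
phi ∨ pi = pi
sigma ∨ pi = sigma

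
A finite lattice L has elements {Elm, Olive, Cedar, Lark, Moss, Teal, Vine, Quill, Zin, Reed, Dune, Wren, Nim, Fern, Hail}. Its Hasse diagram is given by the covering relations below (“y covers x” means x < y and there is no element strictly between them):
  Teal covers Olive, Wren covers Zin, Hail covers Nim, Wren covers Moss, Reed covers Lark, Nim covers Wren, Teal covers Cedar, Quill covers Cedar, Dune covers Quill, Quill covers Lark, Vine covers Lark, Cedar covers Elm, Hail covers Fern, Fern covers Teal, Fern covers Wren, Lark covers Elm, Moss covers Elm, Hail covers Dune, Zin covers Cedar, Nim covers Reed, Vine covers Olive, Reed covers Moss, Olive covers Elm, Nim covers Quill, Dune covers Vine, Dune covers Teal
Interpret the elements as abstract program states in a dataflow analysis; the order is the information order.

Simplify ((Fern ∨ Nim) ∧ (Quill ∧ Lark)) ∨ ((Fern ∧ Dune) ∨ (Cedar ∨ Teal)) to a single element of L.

Dune

Fern ∨ Nim = Hail
Quill ∧ Lark = Lark
Hail ∧ Lark = Lark
Fern ∧ Dune = Teal
Cedar ∨ Teal = Teal
Teal ∨ Teal = Teal
Lark ∨ Teal = Dune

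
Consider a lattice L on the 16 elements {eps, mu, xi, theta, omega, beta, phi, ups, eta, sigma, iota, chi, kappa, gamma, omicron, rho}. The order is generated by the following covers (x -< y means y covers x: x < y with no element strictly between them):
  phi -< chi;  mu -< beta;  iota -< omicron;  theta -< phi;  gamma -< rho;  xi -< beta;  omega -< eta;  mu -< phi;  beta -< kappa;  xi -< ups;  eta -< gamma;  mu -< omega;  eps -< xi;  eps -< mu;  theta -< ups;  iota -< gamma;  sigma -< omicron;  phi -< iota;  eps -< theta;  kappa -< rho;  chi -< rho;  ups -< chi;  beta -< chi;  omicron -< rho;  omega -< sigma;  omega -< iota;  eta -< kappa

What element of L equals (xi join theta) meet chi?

xi ∨ theta = ups
ups ∧ chi = ups

ups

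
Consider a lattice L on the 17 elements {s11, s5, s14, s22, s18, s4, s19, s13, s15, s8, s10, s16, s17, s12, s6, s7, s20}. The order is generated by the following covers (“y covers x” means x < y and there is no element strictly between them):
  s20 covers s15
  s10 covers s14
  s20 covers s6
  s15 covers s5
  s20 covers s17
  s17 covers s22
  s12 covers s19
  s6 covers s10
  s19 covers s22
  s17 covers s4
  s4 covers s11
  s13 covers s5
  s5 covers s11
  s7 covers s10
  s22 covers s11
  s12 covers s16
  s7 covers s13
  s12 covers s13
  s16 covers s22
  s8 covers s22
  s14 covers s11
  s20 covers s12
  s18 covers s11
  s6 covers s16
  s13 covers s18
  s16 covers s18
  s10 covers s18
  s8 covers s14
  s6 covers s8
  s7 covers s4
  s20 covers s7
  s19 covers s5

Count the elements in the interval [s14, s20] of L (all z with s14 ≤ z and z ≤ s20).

The interval [s14, s20] = {s10, s14, s20, s6, s7, s8}, which has 6 elements.

6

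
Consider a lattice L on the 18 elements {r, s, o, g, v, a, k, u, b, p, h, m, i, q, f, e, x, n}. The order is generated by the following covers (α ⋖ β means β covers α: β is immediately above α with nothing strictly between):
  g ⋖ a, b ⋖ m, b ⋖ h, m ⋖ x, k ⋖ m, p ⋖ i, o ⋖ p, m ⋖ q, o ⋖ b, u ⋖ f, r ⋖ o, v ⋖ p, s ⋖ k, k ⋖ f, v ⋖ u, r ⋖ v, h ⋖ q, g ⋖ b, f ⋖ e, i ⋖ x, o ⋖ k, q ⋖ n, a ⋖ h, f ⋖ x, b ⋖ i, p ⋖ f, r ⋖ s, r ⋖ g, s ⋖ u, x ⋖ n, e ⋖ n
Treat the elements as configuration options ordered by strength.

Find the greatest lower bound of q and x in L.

Common lower bounds of {q, x}: b, g, k, m, o, r, s.
The greatest among these is m.

m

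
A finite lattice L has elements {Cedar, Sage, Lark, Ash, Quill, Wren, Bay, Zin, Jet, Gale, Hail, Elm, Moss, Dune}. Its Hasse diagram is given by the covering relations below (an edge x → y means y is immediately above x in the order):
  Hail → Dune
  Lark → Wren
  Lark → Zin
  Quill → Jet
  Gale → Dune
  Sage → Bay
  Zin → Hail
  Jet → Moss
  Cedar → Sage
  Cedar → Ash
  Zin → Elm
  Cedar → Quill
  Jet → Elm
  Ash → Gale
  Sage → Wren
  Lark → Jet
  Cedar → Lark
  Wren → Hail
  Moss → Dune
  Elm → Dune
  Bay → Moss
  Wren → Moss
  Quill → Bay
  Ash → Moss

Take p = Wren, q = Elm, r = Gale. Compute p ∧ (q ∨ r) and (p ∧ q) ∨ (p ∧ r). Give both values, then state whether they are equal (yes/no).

q ∨ r = Dune, so p ∧ (q ∨ r) = Wren ∧ Dune = Wren.
p ∧ q = Lark and p ∧ r = Cedar, so (p ∧ q) ∨ (p ∧ r) = Lark ∨ Cedar = Lark.
Equal: no.

Wren; Lark; no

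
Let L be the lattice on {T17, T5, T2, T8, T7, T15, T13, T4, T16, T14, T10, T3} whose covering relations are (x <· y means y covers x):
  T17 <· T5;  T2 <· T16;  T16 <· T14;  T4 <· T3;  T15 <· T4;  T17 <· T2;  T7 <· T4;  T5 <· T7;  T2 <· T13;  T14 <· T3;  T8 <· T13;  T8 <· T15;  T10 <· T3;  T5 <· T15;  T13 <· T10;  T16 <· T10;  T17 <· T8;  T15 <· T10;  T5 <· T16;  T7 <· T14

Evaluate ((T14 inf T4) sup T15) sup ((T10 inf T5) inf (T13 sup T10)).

T4

T14 ∧ T4 = T7
T7 ∨ T15 = T4
T10 ∧ T5 = T5
T13 ∨ T10 = T10
T5 ∧ T10 = T5
T4 ∨ T5 = T4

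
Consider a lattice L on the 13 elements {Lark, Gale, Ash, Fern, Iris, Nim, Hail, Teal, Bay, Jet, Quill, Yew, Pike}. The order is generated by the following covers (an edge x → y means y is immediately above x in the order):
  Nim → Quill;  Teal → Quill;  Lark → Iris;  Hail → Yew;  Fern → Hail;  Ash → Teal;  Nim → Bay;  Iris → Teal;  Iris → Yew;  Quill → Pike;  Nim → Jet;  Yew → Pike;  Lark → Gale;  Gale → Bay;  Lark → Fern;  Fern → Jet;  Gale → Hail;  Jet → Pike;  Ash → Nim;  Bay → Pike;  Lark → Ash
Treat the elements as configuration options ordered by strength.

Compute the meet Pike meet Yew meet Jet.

Fern

Common lower bounds of {Pike, Yew, Jet}: Fern, Lark.
The greatest among these is Fern.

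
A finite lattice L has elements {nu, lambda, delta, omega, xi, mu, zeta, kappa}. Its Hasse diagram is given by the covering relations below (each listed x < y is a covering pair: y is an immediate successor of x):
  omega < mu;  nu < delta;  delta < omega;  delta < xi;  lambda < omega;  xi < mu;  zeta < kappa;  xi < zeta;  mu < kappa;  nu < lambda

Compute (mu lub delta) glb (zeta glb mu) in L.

mu ∨ delta = mu
zeta ∧ mu = xi
mu ∧ xi = xi

xi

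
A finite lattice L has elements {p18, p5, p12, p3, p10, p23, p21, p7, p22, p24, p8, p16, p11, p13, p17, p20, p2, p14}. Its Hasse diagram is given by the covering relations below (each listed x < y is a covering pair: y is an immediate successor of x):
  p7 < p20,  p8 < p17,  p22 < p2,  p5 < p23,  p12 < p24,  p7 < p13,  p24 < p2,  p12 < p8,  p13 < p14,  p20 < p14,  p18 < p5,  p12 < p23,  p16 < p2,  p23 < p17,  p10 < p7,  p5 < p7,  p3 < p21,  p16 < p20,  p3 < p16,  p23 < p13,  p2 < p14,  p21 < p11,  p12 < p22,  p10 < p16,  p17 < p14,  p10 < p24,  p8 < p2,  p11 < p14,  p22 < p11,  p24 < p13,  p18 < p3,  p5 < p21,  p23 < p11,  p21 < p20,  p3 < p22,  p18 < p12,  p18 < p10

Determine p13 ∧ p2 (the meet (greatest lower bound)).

Common lower bounds of {p13, p2}: p10, p12, p18, p24.
The greatest among these is p24.

p24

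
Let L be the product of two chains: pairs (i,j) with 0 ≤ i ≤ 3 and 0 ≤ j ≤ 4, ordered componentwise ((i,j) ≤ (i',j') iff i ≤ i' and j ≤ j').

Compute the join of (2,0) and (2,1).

(2,1)

In a product of chains, the join is componentwise max, giving (2,1).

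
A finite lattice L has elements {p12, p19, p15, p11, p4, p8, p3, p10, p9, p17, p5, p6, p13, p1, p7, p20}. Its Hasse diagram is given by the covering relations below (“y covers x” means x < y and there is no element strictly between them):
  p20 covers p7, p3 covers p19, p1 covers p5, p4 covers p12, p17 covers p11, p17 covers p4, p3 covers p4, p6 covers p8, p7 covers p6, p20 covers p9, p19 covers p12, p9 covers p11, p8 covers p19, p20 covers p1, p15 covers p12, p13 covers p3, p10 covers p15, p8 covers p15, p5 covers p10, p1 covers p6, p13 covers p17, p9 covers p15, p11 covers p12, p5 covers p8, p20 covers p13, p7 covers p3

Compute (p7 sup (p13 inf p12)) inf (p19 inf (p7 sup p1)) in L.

p19

p13 ∧ p12 = p12
p7 ∨ p12 = p7
p7 ∨ p1 = p20
p19 ∧ p20 = p19
p7 ∧ p19 = p19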